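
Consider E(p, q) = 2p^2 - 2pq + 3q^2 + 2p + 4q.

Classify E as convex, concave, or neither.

E is quadratic, so its Hessian is the constant matrix H = [[4, -2], [-2, 6]].
det(H) = 20, tr(H) = 10.
det(H) > 0 and tr(H) > 0, so H is positive definite everywhere: convex.

convex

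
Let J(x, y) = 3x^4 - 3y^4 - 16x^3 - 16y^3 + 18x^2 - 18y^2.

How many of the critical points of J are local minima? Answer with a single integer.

2

J separates as a function of x plus a function of y, so ∇J=0 decouples.
∂J/∂x = 12x(x - 3)(x - 1) = 0 at x ∈ {0, 1, 3}; ∂J/∂y = -12y(y + 1)(y + 3) = 0 at y ∈ {-3, -1, 0}.
The Hessian is diagonal: diag(J_xx, J_yy). Second derivatives: J_xx(0)=36, J_xx(1)=-24, J_xx(3)=72; J_yy(-3)=-72, J_yy(-1)=24, J_yy(0)=-36.
Local minima occur where both diagonal entries positive: (0, -1), (3, -1). Count: 2.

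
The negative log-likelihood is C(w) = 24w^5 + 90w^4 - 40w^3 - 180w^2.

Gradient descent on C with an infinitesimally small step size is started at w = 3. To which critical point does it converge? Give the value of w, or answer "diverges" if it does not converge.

C'(w) = 120w(w - 1)(w + 1)(w + 3), so C'(3) = 17280.
Gradient descent moves in the -C' direction, i.e. w is decreasing.
The nearest critical point in that direction is w = 1, where C'' = 960 > 0 (a local minimum). The iterate converges there.

1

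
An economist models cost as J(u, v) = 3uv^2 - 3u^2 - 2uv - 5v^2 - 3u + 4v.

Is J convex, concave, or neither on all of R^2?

neither

The term 3uv^2 is cubic, so the Hessian is not constant.
∂²J/∂v² = 6u - 10, which takes both signs as u varies (negative for sufficiently negative u). A diagonal entry of the Hessian changing sign means the Hessian is neither positive- nor negative-semidefinite on all of R^2.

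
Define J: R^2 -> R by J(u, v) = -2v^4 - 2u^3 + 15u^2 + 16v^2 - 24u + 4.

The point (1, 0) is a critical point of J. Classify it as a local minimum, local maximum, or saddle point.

The mixed partial ∂²J/∂u∂v is 0, so the Hessian at any point is diag(J_uu, J_vv) = diag(6(-2u + 5), 8(-3v^2 + 4)).
At (1, 0): H = diag(18, 32).
Both eigenvalues are positive, so H is positive definite: a local minimum.

local minimum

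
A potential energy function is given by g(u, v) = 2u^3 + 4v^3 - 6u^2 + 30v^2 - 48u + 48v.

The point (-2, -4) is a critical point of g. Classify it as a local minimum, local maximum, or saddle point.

The mixed partial ∂²g/∂u∂v is 0, so the Hessian at any point is diag(g_uu, g_vv) = diag(12(u - 1), 12(2v + 5)).
At (-2, -4): H = diag(-36, -36).
Both eigenvalues are negative, so H is negative definite: a local maximum.

local maximum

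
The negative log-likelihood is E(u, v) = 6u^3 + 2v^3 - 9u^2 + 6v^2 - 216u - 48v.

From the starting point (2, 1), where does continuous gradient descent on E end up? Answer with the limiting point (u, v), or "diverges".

(4, 2)

E is separable, so gradient descent decouples: u follows -∂E/∂u, v follows -∂E/∂v.
∂E/∂u = 18(u - 4)(u + 3); at u=2 this is -180, so u increases.
∂E/∂v = 6(v - 2)(v + 4); at v=1 this is -30, so v increases.
u converges to its nearest critical value 4 (a local min of the u-part); v converges to 2. The iterate converges to (4, 2).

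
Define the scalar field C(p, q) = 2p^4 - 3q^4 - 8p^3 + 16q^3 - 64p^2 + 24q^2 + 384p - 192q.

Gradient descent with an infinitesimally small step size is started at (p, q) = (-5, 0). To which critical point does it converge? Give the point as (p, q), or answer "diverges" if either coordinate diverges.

C is separable, so gradient descent decouples: p follows -∂C/∂p, q follows -∂C/∂q.
∂C/∂p = 8(p - 4)(p - 3)(p + 4); at p=-5 this is -576, so p increases.
∂C/∂q = -12(q - 4)(q - 2)(q + 2); at q=0 this is -192, so q increases.
p converges to its nearest critical value -4 (a local min of the p-part); q converges to 2. The iterate converges to (-4, 2).

(-4, 2)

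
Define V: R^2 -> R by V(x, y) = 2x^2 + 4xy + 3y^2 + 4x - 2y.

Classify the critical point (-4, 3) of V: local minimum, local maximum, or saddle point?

local minimum

The Hessian of V is constant: H = [[4, 4], [4, 6]].
det(H) = 4·6 − 4² = 8.
det(H) > 0 and tr(H) = 10 > 0, so H is positive definite and the point is a local minimum.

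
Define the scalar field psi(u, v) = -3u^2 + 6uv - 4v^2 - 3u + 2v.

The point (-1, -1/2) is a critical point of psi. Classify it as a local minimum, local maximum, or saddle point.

The Hessian of psi is constant: H = [[-6, 6], [6, -8]].
det(H) = (-6)·(-8) − 6² = 12.
det(H) > 0 and tr(H) = -14 < 0, so H is negative definite and the point is a local maximum.

local maximum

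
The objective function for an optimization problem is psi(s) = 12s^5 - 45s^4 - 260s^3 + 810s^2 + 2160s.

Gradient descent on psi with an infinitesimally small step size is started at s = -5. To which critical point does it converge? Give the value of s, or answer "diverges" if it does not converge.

diverges

psi'(s) = 60(s - 4)(s - 3)(s + 1)(s + 3), so psi'(-5) = 34560.
Gradient descent moves in the -psi' direction, i.e. s is decreasing.
There is no critical point below s=-5, and psi' keeps the same sign, so the iterate runs off to −∞.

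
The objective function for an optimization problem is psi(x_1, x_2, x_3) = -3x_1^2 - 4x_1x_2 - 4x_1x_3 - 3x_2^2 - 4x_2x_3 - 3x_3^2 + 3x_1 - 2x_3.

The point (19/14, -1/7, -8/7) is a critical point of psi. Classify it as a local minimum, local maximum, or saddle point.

local maximum

The Hessian is constant: H = [[-6, -4, -4], [-4, -6, -4], [-4, -4, -6]].
Leading principal minors: Δ₁ = -6, Δ₂ = 20, Δ₃ = -56.
The minors alternate sign starting negative (−, +, −), so H is negative definite: a local maximum.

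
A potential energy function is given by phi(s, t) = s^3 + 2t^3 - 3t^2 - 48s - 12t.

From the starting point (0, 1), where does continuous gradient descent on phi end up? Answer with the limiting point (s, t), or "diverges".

(4, 2)

phi is separable, so gradient descent decouples: s follows -∂phi/∂s, t follows -∂phi/∂t.
∂phi/∂s = 3(s - 4)(s + 4); at s=0 this is -48, so s increases.
∂phi/∂t = 6(t - 2)(t + 1); at t=1 this is -12, so t increases.
s converges to its nearest critical value 4 (a local min of the s-part); t converges to 2. The iterate converges to (4, 2).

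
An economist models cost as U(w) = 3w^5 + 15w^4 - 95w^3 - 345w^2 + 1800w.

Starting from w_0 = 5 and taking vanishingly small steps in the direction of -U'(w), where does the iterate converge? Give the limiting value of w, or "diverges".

3

U'(w) = 15(w - 3)(w - 2)(w + 4)(w + 5), so U'(5) = 8100.
Gradient descent moves in the -U' direction, i.e. w is decreasing.
The nearest critical point in that direction is w = 3, where U'' = 840 > 0 (a local minimum). The iterate converges there.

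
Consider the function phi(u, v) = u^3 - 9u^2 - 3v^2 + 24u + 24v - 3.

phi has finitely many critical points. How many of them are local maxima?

1

phi separates as a function of u plus a function of v, so ∇phi=0 decouples.
∂phi/∂u = 3(u - 4)(u - 2) = 0 at u ∈ {2, 4}; ∂phi/∂v = -6(v - 4) = 0 at v ∈ {4}.
The Hessian is diagonal: diag(phi_uu, phi_vv). Second derivatives: phi_uu(2)=-6, phi_uu(4)=6; phi_vv(4)=-6.
Local maxima occur where both diagonal entries negative: (2, 4). Count: 1.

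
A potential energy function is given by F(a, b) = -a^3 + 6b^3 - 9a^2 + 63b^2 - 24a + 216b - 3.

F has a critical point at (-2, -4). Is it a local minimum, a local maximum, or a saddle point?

The mixed partial ∂²F/∂a∂b is 0, so the Hessian at any point is diag(F_aa, F_bb) = diag(-6(a + 3), 18(2b + 7)).
At (-2, -4): H = diag(-6, -18).
Both eigenvalues are negative, so H is negative definite: a local maximum.

local maximum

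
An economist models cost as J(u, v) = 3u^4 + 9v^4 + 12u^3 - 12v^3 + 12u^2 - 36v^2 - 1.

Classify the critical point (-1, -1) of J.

saddle point

The mixed partial ∂²J/∂u∂v is 0, so the Hessian at any point is diag(J_uu, J_vv) = diag(12(3u^2 + 6u + 2), 36(3v^2 - 2v - 2)).
At (-1, -1): H = diag(-12, 108).
The eigenvalues have opposite signs, so H is indefinite: a saddle point.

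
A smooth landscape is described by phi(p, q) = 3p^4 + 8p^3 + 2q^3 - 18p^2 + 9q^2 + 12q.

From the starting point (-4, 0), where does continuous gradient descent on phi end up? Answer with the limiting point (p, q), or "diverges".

(-3, -1)

phi is separable, so gradient descent decouples: p follows -∂phi/∂p, q follows -∂phi/∂q.
∂phi/∂p = 12p(p - 1)(p + 3); at p=-4 this is -240, so p increases.
∂phi/∂q = 6(q + 1)(q + 2); at q=0 this is 12, so q decreases.
p converges to its nearest critical value -3 (a local min of the p-part); q converges to -1. The iterate converges to (-3, -1).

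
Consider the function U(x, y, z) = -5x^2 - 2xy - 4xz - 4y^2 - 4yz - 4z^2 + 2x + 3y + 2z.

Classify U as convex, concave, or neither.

U is quadratic, so its Hessian is the constant matrix H = [[-10, -2, -4], [-2, -8, -4], [-4, -4, -8]].
Leading principal minors: -10, 76, -384.
Signs alternate −, +, − ⇒ H ≺ 0 ⇒ concave.

concave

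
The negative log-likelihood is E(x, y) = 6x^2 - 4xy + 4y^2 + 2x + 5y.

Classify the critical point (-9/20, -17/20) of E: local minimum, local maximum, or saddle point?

The Hessian of E is constant: H = [[12, -4], [-4, 8]].
det(H) = 12·8 − (-4)² = 80.
det(H) > 0 and tr(H) = 20 > 0, so H is positive definite and the point is a local minimum.

local minimum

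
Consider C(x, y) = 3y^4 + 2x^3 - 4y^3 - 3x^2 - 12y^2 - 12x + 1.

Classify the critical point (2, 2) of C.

The mixed partial ∂²C/∂x∂y is 0, so the Hessian at any point is diag(C_xx, C_yy) = diag(6(2x - 1), 12(3y^2 - 2y - 2)).
At (2, 2): H = diag(18, 72).
Both eigenvalues are positive, so H is positive definite: a local minimum.

local minimum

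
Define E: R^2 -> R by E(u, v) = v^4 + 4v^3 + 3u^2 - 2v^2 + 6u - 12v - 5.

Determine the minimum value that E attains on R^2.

-17

E(u,v) separates as P(u) + Q(v) − 5, so its minimum is min P + min Q − 5.
P'(u) = 6u + 6 vanishes at u ∈ {-1}; Q'(v) = 4(v - 1)(v + 1)(v + 3) vanishes at v ∈ {-3, -1, 1}.
Local minima of P (where P''>0): P(-1)=-3. Local minima of Q: Q(-3)=-9, Q(1)=-9.
So the global minimum of E is P(-1) + Q(-3) − 5 = -3 − 9 − 5 = -17, attained at (-1, -3).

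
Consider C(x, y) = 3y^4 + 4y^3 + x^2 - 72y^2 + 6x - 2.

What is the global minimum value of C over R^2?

-651

C(x,y) separates as P(x) + Q(y) − 2, so its minimum is min P + min Q − 2.
P'(x) = 2x + 6 vanishes at x ∈ {-3}; Q'(y) = 12y(y - 3)(y + 4) vanishes at y ∈ {-4, 0, 3}.
Local minima of P (where P''>0): P(-3)=-9. Local minima of Q: Q(-4)=-640, Q(3)=-297.
So the global minimum of C is P(-3) + Q(-4) − 2 = -9 − 640 − 2 = -651, attained at (-3, -4).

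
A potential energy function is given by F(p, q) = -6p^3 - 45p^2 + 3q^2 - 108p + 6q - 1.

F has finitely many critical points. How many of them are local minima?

1

F separates as a function of p plus a function of q, so ∇F=0 decouples.
∂F/∂p = -18(p + 2)(p + 3) = 0 at p ∈ {-3, -2}; ∂F/∂q = 6(q + 1) = 0 at q ∈ {-1}.
The Hessian is diagonal: diag(F_pp, F_qq). Second derivatives: F_pp(-3)=18, F_pp(-2)=-18; F_qq(-1)=6.
Local minima occur where both diagonal entries positive: (-3, -1). Count: 1.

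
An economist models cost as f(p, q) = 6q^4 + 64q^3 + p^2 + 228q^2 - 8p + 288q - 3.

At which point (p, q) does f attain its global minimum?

f(p,q) separates as A(p) + B(q) − 3, so its minimum is min A + min B − 3.
A'(p) = 2p - 8 vanishes at p ∈ {4}; B'(q) = 24(q + 1)(q + 3)(q + 4) vanishes at q ∈ {-4, -3, -1}.
Local minima of A (where A''>0): A(4)=-16. Local minima of B: B(-4)=-64, B(-1)=-118.
So the global minimum of f is A(4) + B(-1) − 3 = -16 − 118 − 3 = -137, attained at (4, -1).

(4, -1)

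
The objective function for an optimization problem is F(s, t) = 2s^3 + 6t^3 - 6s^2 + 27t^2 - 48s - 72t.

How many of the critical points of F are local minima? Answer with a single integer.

F separates as a function of s plus a function of t, so ∇F=0 decouples.
∂F/∂s = 6(s - 4)(s + 2) = 0 at s ∈ {-2, 4}; ∂F/∂t = 18(t - 1)(t + 4) = 0 at t ∈ {-4, 1}.
The Hessian is diagonal: diag(F_ss, F_tt). Second derivatives: F_ss(-2)=-36, F_ss(4)=36; F_tt(-4)=-90, F_tt(1)=90.
Local minima occur where both diagonal entries positive: (4, 1). Count: 1.

1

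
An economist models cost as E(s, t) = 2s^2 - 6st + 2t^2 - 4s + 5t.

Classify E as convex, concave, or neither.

E is quadratic, so its Hessian is the constant matrix H = [[4, -6], [-6, 4]].
det(H) = -20, tr(H) = 8.
det(H) < 0, so H is indefinite: neither convex nor concave.

neither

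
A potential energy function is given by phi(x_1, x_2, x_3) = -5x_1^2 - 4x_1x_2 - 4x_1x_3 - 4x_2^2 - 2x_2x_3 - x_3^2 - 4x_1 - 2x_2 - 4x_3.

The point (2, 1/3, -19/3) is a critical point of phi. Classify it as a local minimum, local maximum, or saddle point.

The Hessian is constant: H = [[-10, -4, -4], [-4, -8, -2], [-4, -2, -2]].
Leading principal minors: Δ₁ = -10, Δ₂ = 64, Δ₃ = -24.
The minors alternate sign starting negative (−, +, −), so H is negative definite: a local maximum.

local maximum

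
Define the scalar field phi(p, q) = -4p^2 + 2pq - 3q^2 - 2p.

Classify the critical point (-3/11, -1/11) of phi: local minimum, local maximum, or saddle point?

The Hessian of phi is constant: H = [[-8, 2], [2, -6]].
det(H) = (-8)·(-6) − 2² = 44.
det(H) > 0 and tr(H) = -14 < 0, so H is negative definite and the point is a local maximum.

local maximum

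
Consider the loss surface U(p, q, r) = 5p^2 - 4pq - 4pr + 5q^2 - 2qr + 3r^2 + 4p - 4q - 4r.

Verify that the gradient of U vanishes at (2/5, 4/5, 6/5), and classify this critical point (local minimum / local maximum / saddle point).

local minimum

∇U = (10p - 4q - 4r + 4, -4p + 10q - 2r - 4, -4p - 2q + 6r - 4); substituting (2/5, 4/5, 6/5) gives ∇U = (0, 0, 0), so (2/5, 4/5, 6/5) is indeed a critical point.
The Hessian is constant: H = [[10, -4, -4], [-4, 10, -2], [-4, -2, 6]].
Leading principal minors: Δ₁ = 10, Δ₂ = 84, Δ₃ = 240.
All leading minors are positive, so H is positive definite: a local minimum.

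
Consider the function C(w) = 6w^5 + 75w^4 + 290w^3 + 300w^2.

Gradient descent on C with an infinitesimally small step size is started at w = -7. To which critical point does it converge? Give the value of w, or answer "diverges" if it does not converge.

diverges

C'(w) = 30w(w + 1)(w + 4)(w + 5), so C'(-7) = 7560.
Gradient descent moves in the -C' direction, i.e. w is decreasing.
There is no critical point below w=-7, and C' keeps the same sign, so the iterate runs off to −∞.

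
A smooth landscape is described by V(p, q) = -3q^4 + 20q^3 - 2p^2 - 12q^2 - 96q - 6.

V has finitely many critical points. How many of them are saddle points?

V separates as a function of p plus a function of q, so ∇V=0 decouples.
∂V/∂p = -4p = 0 at p ∈ {0}; ∂V/∂q = -12(q - 4)(q - 2)(q + 1) = 0 at q ∈ {-1, 2, 4}.
The Hessian is diagonal: diag(V_pp, V_qq). Second derivatives: V_pp(0)=-4; V_qq(-1)=-180, V_qq(2)=72, V_qq(4)=-120.
Saddle points occur where the two diagonal entries have opposite signs: (0, 2). Count: 1.

1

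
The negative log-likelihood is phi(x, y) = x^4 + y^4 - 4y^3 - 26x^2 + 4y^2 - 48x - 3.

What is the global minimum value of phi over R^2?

phi(x,y) separates as P(x) + Q(y) − 3, so its minimum is min P + min Q − 3.
P'(x) = 4(x - 4)(x + 1)(x + 3) vanishes at x ∈ {-3, -1, 4}; Q'(y) = 4y(y - 2)(y - 1) vanishes at y ∈ {0, 1, 2}.
Local minima of P (where P''>0): P(-3)=-9, P(4)=-352. Local minima of Q: Q(0)=0, Q(2)=0.
So the global minimum of phi is P(4) + Q(0) − 3 = -352 + 0 − 3 = -355, attained at (4, 0).

-355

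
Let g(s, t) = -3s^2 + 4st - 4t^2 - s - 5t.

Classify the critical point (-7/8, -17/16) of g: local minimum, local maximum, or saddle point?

local maximum

The Hessian of g is constant: H = [[-6, 4], [4, -8]].
det(H) = (-6)·(-8) − 4² = 32.
det(H) > 0 and tr(H) = -14 < 0, so H is negative definite and the point is a local maximum.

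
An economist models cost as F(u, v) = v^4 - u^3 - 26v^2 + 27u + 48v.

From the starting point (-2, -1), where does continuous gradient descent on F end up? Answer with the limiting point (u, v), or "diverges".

F is separable, so gradient descent decouples: u follows -∂F/∂u, v follows -∂F/∂v.
∂F/∂u = -3(u - 3)(u + 3); at u=-2 this is 15, so u decreases.
∂F/∂v = 4(v - 3)(v - 1)(v + 4); at v=-1 this is 96, so v decreases.
u converges to its nearest critical value -3 (a local min of the u-part); v converges to -4. The iterate converges to (-3, -4).

(-3, -4)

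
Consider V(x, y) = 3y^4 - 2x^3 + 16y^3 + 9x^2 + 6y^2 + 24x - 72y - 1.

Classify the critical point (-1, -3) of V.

The mixed partial ∂²V/∂x∂y is 0, so the Hessian at any point is diag(V_xx, V_yy) = diag(6(-2x + 3), 12(3y^2 + 8y + 1)).
At (-1, -3): H = diag(30, 48).
Both eigenvalues are positive, so H is positive definite: a local minimum.

local minimum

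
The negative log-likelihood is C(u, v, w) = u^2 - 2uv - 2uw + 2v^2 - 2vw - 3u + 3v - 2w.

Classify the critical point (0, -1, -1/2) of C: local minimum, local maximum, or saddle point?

The Hessian is constant: H = [[2, -2, -2], [-2, 4, -2], [-2, -2, 0]].
Leading principal minors: Δ₁ = 2, Δ₂ = 4, Δ₃ = -40.
The minors fit neither the all-positive nor the alternating-sign pattern, so H is indefinite: a saddle point.

saddle point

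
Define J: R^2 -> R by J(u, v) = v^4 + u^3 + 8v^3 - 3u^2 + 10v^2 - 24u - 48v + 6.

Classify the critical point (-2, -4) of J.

The mixed partial ∂²J/∂u∂v is 0, so the Hessian at any point is diag(J_uu, J_vv) = diag(6(u - 1), 4(3v^2 + 12v + 5)).
At (-2, -4): H = diag(-18, 20).
The eigenvalues have opposite signs, so H is indefinite: a saddle point.

saddle point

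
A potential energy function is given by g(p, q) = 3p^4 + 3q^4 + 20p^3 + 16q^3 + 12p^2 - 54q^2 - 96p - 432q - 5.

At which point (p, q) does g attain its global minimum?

(1, 3)

g(p,q) separates as A(p) + B(q) − 5, so its minimum is min A + min B − 5.
A'(p) = 12(p - 1)(p + 2)(p + 4) vanishes at p ∈ {-4, -2, 1}; B'(q) = 12(q - 3)(q + 3)(q + 4) vanishes at q ∈ {-4, -3, 3}.
Local minima of A (where A''>0): A(-4)=64, A(1)=-61. Local minima of B: B(-4)=608, B(3)=-1107.
So the global minimum of g is A(1) + B(3) − 5 = -61 − 1107 − 5 = -1173, attained at (1, 3).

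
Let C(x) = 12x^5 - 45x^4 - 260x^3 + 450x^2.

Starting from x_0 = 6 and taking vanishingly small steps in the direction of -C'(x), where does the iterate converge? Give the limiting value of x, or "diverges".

C'(x) = 60x(x - 5)(x - 1)(x + 3), so C'(6) = 16200.
Gradient descent moves in the -C' direction, i.e. x is decreasing.
The nearest critical point in that direction is x = 5, where C'' = 9600 > 0 (a local minimum). The iterate converges there.

5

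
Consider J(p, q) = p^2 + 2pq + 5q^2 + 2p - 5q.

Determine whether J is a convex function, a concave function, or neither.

J is quadratic, so its Hessian is the constant matrix H = [[2, 2], [2, 10]].
det(H) = 16, tr(H) = 12.
det(H) > 0 and tr(H) > 0, so H is positive definite everywhere: convex.

convex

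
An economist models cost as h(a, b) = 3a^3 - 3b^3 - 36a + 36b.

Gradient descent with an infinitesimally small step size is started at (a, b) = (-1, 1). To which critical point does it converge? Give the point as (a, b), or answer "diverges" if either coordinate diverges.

(2, -2)

h is separable, so gradient descent decouples: a follows -∂h/∂a, b follows -∂h/∂b.
∂h/∂a = 9(a - 2)(a + 2); at a=-1 this is -27, so a increases.
∂h/∂b = -9(b - 2)(b + 2); at b=1 this is 27, so b decreases.
a converges to its nearest critical value 2 (a local min of the a-part); b converges to -2. The iterate converges to (2, -2).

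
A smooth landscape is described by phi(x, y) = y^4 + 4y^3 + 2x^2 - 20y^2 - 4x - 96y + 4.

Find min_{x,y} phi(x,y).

phi(x,y) separates as P(x) + Q(y) + 4, so its minimum is min P + min Q + 4.
P'(x) = 4x - 4 vanishes at x ∈ {1}; Q'(y) = 4(y - 3)(y + 2)(y + 4) vanishes at y ∈ {-4, -2, 3}.
Local minima of P (where P''>0): P(1)=-2. Local minima of Q: Q(-4)=64, Q(3)=-279.
So the global minimum of phi is P(1) + Q(3) + 4 = -2 − 279 + 4 = -277, attained at (1, 3).

-277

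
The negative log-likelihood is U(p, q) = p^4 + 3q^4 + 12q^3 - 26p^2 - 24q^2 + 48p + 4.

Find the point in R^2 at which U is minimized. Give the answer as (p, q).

U(p,q) separates as A(p) + B(q) + 4, so its minimum is min A + min B + 4.
A'(p) = 4(p - 3)(p - 1)(p + 4) vanishes at p ∈ {-4, 1, 3}; B'(q) = 12q(q - 1)(q + 4) vanishes at q ∈ {-4, 0, 1}.
Local minima of A (where A''>0): A(-4)=-352, A(3)=-9. Local minima of B: B(-4)=-384, B(1)=-9.
So the global minimum of U is A(-4) + B(-4) + 4 = -352 − 384 + 4 = -732, attained at (-4, -4).

(-4, -4)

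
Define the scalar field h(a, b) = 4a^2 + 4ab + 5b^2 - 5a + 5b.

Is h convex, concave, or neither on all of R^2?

h is quadratic, so its Hessian is the constant matrix H = [[8, 4], [4, 10]].
det(H) = 64, tr(H) = 18.
det(H) > 0 and tr(H) > 0, so H is positive definite everywhere: convex.

convex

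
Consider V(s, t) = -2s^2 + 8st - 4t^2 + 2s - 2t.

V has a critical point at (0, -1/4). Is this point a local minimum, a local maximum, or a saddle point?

saddle point

The Hessian of V is constant: H = [[-4, 8], [8, -8]].
det(H) = (-4)·(-8) − 8² = -32.
Since det(H) < 0, H is indefinite and the critical point is a saddle point.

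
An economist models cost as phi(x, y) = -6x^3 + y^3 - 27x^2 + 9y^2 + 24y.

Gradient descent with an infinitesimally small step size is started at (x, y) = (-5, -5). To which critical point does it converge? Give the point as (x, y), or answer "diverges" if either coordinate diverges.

diverges

phi is separable, so gradient descent decouples: x follows -∂phi/∂x, y follows -∂phi/∂y.
∂phi/∂x = -18x(x + 3); at x=-5 this is -180, so x increases.
∂phi/∂y = 3(y + 2)(y + 4); at y=-5 this is 9, so y decreases.
The y-coordinate has no critical point in that direction and runs off to infinity.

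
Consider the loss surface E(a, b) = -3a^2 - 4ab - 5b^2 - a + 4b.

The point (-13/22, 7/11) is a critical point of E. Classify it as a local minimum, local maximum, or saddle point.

local maximum

The Hessian of E is constant: H = [[-6, -4], [-4, -10]].
det(H) = (-6)·(-10) − (-4)² = 44.
det(H) > 0 and tr(H) = -16 < 0, so H is negative definite and the point is a local maximum.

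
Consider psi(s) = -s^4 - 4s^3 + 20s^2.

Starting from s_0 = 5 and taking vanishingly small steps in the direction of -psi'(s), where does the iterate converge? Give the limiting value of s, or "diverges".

diverges

psi'(s) = -4s(s - 2)(s + 5), so psi'(5) = -600.
Gradient descent moves in the -psi' direction, i.e. s is increasing.
There is no critical point above s=5, and psi' keeps the same sign, so the iterate runs off to +∞.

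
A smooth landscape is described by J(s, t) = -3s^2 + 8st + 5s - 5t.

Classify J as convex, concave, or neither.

J is quadratic, so its Hessian is the constant matrix H = [[-6, 8], [8, 0]].
det(H) = -64, tr(H) = -6.
det(H) < 0, so H is indefinite: neither convex nor concave.

neither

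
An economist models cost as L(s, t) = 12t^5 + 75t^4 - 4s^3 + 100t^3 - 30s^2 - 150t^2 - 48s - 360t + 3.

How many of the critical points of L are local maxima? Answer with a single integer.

2

L separates as a function of s plus a function of t, so ∇L=0 decouples.
∂L/∂s = -12(s + 1)(s + 4) = 0 at s ∈ {-4, -1}; ∂L/∂t = 60(t - 1)(t + 1)(t + 2)(t + 3) = 0 at t ∈ {-3, -2, -1, 1}.
The Hessian is diagonal: diag(L_ss, L_tt). Second derivatives: L_ss(-4)=36, L_ss(-1)=-36; L_tt(-3)=-480, L_tt(-2)=180, L_tt(-1)=-240, L_tt(1)=1440.
Local maxima occur where both diagonal entries negative: (-1, -3), (-1, -1). Count: 2.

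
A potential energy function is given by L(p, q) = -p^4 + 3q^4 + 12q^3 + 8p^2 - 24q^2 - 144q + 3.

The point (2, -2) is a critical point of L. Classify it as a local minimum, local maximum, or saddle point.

local maximum

The mixed partial ∂²L/∂p∂q is 0, so the Hessian at any point is diag(L_pp, L_qq) = diag(4(-3p^2 + 4), 12(3q^2 + 6q - 4)).
At (2, -2): H = diag(-32, -48).
Both eigenvalues are negative, so H is negative definite: a local maximum.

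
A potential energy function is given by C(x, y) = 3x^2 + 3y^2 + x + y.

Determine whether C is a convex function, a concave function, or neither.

C is quadratic, so its Hessian is the constant matrix H = [[6, 0], [0, 6]].
det(H) = 36, tr(H) = 12.
det(H) > 0 and tr(H) > 0, so H is positive definite everywhere: convex.

convex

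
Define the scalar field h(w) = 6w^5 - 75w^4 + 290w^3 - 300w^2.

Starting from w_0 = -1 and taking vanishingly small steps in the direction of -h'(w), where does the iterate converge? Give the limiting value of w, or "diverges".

diverges

h'(w) = 30w(w - 5)(w - 4)(w - 1), so h'(-1) = 1800.
Gradient descent moves in the -h' direction, i.e. w is decreasing.
There is no critical point below w=-1, and h' keeps the same sign, so the iterate runs off to −∞.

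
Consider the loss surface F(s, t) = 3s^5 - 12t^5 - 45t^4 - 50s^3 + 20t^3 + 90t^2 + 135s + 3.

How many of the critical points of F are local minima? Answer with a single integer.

4

F separates as a function of s plus a function of t, so ∇F=0 decouples.
∂F/∂s = 15(s - 3)(s - 1)(s + 1)(s + 3) = 0 at s ∈ {-3, -1, 1, 3}; ∂F/∂t = -60t(t - 1)(t + 1)(t + 3) = 0 at t ∈ {-3, -1, 0, 1}.
The Hessian is diagonal: diag(F_ss, F_tt). Second derivatives: F_ss(-3)=-720, F_ss(-1)=240, F_ss(1)=-240, F_ss(3)=720; F_tt(-3)=1440, F_tt(-1)=-240, F_tt(0)=180, F_tt(1)=-480.
Local minima occur where both diagonal entries positive: (-1, -3), (-1, 0), (3, -3), (3, 0). Count: 4.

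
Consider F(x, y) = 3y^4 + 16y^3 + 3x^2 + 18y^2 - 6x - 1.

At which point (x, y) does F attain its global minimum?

(1, -3)

F(x,y) separates as P(x) + Q(y) − 1, so its minimum is min P + min Q − 1.
P'(x) = 6x - 6 vanishes at x ∈ {1}; Q'(y) = 12y(y + 1)(y + 3) vanishes at y ∈ {-3, -1, 0}.
Local minima of P (where P''>0): P(1)=-3. Local minima of Q: Q(-3)=-27, Q(0)=0.
So the global minimum of F is P(1) + Q(-3) − 1 = -3 − 27 − 1 = -31, attained at (1, -3).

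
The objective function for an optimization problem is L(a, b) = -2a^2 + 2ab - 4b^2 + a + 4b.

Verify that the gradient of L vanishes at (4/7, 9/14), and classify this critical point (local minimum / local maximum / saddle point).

∇L = (-4a + 2b + 1, 2a - 8b + 4); substituting (4/7, 9/14) gives ∇L = (0, 0), so (4/7, 9/14) is indeed a critical point.
The Hessian of L is constant: H = [[-4, 2], [2, -8]].
det(H) = (-4)·(-8) − 2² = 28.
det(H) > 0 and tr(H) = -12 < 0, so H is negative definite and the point is a local maximum.

local maximum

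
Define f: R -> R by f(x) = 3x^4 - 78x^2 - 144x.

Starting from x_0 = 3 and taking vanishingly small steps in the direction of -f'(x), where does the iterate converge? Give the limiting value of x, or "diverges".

f'(x) = 12(x - 4)(x + 1)(x + 3), so f'(3) = -288.
Gradient descent moves in the -f' direction, i.e. x is increasing.
The nearest critical point in that direction is x = 4, where f'' = 420 > 0 (a local minimum). The iterate converges there.

4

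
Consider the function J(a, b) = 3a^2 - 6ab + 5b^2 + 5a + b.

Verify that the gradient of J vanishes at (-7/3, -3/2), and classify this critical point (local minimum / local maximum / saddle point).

local minimum

∇J = (6a - 6b + 5, -6a + 10b + 1); substituting (-7/3, -3/2) gives ∇J = (0, 0), so (-7/3, -3/2) is indeed a critical point.
The Hessian of J is constant: H = [[6, -6], [-6, 10]].
det(H) = 6·10 − (-6)² = 24.
det(H) > 0 and tr(H) = 16 > 0, so H is positive definite and the point is a local minimum.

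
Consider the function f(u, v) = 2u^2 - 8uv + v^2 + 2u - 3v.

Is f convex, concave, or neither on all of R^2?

f is quadratic, so its Hessian is the constant matrix H = [[4, -8], [-8, 2]].
det(H) = -56, tr(H) = 6.
det(H) < 0, so H is indefinite: neither convex nor concave.

neither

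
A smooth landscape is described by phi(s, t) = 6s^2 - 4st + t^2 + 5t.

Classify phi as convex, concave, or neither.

convex

phi is quadratic, so its Hessian is the constant matrix H = [[12, -4], [-4, 2]].
det(H) = 8, tr(H) = 14.
det(H) > 0 and tr(H) > 0, so H is positive definite everywhere: convex.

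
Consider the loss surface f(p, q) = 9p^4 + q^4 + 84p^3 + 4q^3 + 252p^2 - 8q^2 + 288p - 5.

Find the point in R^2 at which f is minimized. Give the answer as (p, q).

f(p,q) separates as A(p) + B(q) − 5, so its minimum is min A + min B − 5.
A'(p) = 36(p + 1)(p + 2)(p + 4) vanishes at p ∈ {-4, -2, -1}; B'(q) = 4q(q - 1)(q + 4) vanishes at q ∈ {-4, 0, 1}.
Local minima of A (where A''>0): A(-4)=-192, A(-1)=-111. Local minima of B: B(-4)=-128, B(1)=-3.
So the global minimum of f is A(-4) + B(-4) − 5 = -192 − 128 − 5 = -325, attained at (-4, -4).

(-4, -4)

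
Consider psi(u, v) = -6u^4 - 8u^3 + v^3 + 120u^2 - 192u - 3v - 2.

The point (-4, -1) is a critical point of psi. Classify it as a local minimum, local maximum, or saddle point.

local maximum

The mixed partial ∂²psi/∂u∂v is 0, so the Hessian at any point is diag(psi_uu, psi_vv) = diag(24(-3u^2 - 2u + 10), 6v).
At (-4, -1): H = diag(-720, -6).
Both eigenvalues are negative, so H is negative definite: a local maximum.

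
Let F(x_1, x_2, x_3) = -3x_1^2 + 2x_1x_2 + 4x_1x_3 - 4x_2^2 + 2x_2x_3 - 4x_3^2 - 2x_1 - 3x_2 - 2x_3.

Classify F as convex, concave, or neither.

F is quadratic, so its Hessian is the constant matrix H = [[-6, 2, 4], [2, -8, 2], [4, 2, -8]].
Leading principal minors: -6, 44, -168.
Signs alternate −, +, − ⇒ H ≺ 0 ⇒ concave.

concave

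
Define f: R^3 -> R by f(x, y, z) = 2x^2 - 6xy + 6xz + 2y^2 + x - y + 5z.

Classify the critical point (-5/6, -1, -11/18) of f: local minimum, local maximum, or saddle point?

saddle point

The Hessian is constant: H = [[4, -6, 6], [-6, 4, 0], [6, 0, 0]].
Leading principal minors: Δ₁ = 4, Δ₂ = -20, Δ₃ = -144.
The minors fit neither the all-positive nor the alternating-sign pattern, so H is indefinite: a saddle point.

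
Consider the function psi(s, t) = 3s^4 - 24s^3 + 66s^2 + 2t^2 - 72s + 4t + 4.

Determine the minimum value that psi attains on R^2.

-25

psi(s,t) separates as P(s) + Q(t) + 4, so its minimum is min P + min Q + 4.
P'(s) = 12(s - 3)(s - 2)(s - 1) vanishes at s ∈ {1, 2, 3}; Q'(t) = 4(t + 1) vanishes at t ∈ {-1}.
Local minima of P (where P''>0): P(1)=-27, P(3)=-27. Local minima of Q: Q(-1)=-2.
So the global minimum of psi is P(1) + Q(-1) + 4 = -27 − 2 + 4 = -25, attained at (1, -1).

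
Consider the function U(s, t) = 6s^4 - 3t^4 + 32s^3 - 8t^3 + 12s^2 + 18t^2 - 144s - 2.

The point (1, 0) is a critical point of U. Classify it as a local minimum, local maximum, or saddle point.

local minimum

The mixed partial ∂²U/∂s∂t is 0, so the Hessian at any point is diag(U_ss, U_tt) = diag(24(3s^2 + 8s + 1), 12(-3t^2 - 4t + 3)).
At (1, 0): H = diag(288, 36).
Both eigenvalues are positive, so H is positive definite: a local minimum.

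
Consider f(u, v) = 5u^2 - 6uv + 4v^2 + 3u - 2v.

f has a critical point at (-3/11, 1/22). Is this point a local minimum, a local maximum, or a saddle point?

The Hessian of f is constant: H = [[10, -6], [-6, 8]].
det(H) = 10·8 − (-6)² = 44.
det(H) > 0 and tr(H) = 18 > 0, so H is positive definite and the point is a local minimum.

local minimum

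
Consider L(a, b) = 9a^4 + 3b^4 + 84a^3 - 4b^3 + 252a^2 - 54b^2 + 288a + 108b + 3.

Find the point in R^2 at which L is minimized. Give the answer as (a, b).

(-4, -3)

L(a,b) separates as P(a) + Q(b) + 3, so its minimum is min P + min Q + 3.
P'(a) = 36(a + 1)(a + 2)(a + 4) vanishes at a ∈ {-4, -2, -1}; Q'(b) = 12(b - 3)(b - 1)(b + 3) vanishes at b ∈ {-3, 1, 3}.
Local minima of P (where P''>0): P(-4)=-192, P(-1)=-111. Local minima of Q: Q(-3)=-459, Q(3)=-27.
So the global minimum of L is P(-4) + Q(-3) + 3 = -192 − 459 + 3 = -648, attained at (-4, -3).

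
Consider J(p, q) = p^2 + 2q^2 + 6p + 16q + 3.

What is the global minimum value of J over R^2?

-38

J(p,q) separates as A(p) + B(q) + 3, so its minimum is min A + min B + 3.
A'(p) = 2p + 6 vanishes at p ∈ {-3}; B'(q) = 4q + 16 vanishes at q ∈ {-4}.
Local minima of A (where A''>0): A(-3)=-9. Local minima of B: B(-4)=-32.
So the global minimum of J is A(-3) + B(-4) + 3 = -9 − 32 + 3 = -38, attained at (-3, -4).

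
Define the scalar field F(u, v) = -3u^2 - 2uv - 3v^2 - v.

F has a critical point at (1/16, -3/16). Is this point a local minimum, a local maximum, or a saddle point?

local maximum

The Hessian of F is constant: H = [[-6, -2], [-2, -6]].
det(H) = (-6)·(-6) − (-2)² = 32.
det(H) > 0 and tr(H) = -12 < 0, so H is negative definite and the point is a local maximum.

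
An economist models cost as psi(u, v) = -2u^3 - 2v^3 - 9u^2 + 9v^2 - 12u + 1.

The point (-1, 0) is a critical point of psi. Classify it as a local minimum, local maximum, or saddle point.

The mixed partial ∂²psi/∂u∂v is 0, so the Hessian at any point is diag(psi_uu, psi_vv) = diag(-6(2u + 3), 6(-2v + 3)).
At (-1, 0): H = diag(-6, 18).
The eigenvalues have opposite signs, so H is indefinite: a saddle point.

saddle point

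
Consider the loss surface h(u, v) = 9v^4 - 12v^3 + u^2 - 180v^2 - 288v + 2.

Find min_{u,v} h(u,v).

h(u,v) separates as P(u) + Q(v) + 2, so its minimum is min P + min Q + 2.
P'(u) = 2u vanishes at u ∈ {0}; Q'(v) = 36(v - 4)(v + 1)(v + 2) vanishes at v ∈ {-2, -1, 4}.
Local minima of P (where P''>0): P(0)=0. Local minima of Q: Q(-2)=96, Q(4)=-2496.
So the global minimum of h is P(0) + Q(4) + 2 = 0 − 2496 + 2 = -2494, attained at (0, 4).

-2494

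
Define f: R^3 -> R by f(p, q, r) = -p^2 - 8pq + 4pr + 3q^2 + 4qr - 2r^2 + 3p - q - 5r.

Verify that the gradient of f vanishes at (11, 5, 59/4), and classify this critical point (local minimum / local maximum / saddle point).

∇f = (-2p - 8q + 4r + 3, -8p + 6q + 4r - 1, 4p + 4q - 4r - 5); substituting (11, 5, 59/4) gives ∇f = (0, 0, 0), so (11, 5, 59/4) is indeed a critical point.
The Hessian is constant: H = [[-2, -8, 4], [-8, 6, 4], [4, 4, -4]].
Leading principal minors: Δ₁ = -2, Δ₂ = -76, Δ₃ = -16.
The minors fit neither the all-positive nor the alternating-sign pattern, so H is indefinite: a saddle point.

saddle point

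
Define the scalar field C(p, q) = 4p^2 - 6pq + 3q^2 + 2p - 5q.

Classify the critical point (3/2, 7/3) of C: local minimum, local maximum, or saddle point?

The Hessian of C is constant: H = [[8, -6], [-6, 6]].
det(H) = 8·6 − (-6)² = 12.
det(H) > 0 and tr(H) = 14 > 0, so H is positive definite and the point is a local minimum.

local minimum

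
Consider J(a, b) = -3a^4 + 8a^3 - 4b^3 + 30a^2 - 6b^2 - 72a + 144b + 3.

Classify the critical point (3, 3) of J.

The mixed partial ∂²J/∂a∂b is 0, so the Hessian at any point is diag(J_aa, J_bb) = diag(12(-3a^2 + 4a + 5), -12(2b + 1)).
At (3, 3): H = diag(-120, -84).
Both eigenvalues are negative, so H is negative definite: a local maximum.

local maximum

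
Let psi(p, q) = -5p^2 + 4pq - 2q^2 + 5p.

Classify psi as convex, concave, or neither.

psi is quadratic, so its Hessian is the constant matrix H = [[-10, 4], [4, -4]].
det(H) = 24, tr(H) = -14.
det(H) > 0 and tr(H) < 0, so H is negative definite everywhere: concave.

concave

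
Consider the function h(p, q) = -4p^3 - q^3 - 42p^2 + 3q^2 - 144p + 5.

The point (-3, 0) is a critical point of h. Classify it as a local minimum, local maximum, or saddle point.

saddle point

The mixed partial ∂²h/∂p∂q is 0, so the Hessian at any point is diag(h_pp, h_qq) = diag(-12(2p + 7), 6(-q + 1)).
At (-3, 0): H = diag(-12, 6).
The eigenvalues have opposite signs, so H is indefinite: a saddle point.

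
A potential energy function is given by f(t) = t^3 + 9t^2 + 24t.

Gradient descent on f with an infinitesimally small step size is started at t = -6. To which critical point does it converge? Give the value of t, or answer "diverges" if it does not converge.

f'(t) = 3(t + 2)(t + 4), so f'(-6) = 24.
Gradient descent moves in the -f' direction, i.e. t is decreasing.
There is no critical point below t=-6, and f' keeps the same sign, so the iterate runs off to −∞.

diverges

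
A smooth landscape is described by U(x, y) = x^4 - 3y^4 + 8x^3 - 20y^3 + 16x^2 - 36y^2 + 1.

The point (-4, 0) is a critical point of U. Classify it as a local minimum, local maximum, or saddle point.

The mixed partial ∂²U/∂x∂y is 0, so the Hessian at any point is diag(U_xx, U_yy) = diag(4(3x^2 + 12x + 8), -12(3y^2 + 10y + 6)).
At (-4, 0): H = diag(32, -72).
The eigenvalues have opposite signs, so H is indefinite: a saddle point.

saddle point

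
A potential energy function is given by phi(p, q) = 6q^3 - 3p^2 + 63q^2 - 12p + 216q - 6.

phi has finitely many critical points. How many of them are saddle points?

1

phi separates as a function of p plus a function of q, so ∇phi=0 decouples.
∂phi/∂p = -6(p + 2) = 0 at p ∈ {-2}; ∂phi/∂q = 18(q + 3)(q + 4) = 0 at q ∈ {-4, -3}.
The Hessian is diagonal: diag(phi_pp, phi_qq). Second derivatives: phi_pp(-2)=-6; phi_qq(-4)=-18, phi_qq(-3)=18.
Saddle points occur where the two diagonal entries have opposite signs: (-2, -3). Count: 1.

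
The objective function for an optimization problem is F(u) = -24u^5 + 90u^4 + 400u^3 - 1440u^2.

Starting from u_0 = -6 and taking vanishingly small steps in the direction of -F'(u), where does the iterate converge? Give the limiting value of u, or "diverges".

-3

F'(u) = -120u(u - 4)(u - 2)(u + 3), so F'(-6) = -172800.
Gradient descent moves in the -F' direction, i.e. u is increasing.
The nearest critical point in that direction is u = -3, where F'' = 12600 > 0 (a local minimum). The iterate converges there.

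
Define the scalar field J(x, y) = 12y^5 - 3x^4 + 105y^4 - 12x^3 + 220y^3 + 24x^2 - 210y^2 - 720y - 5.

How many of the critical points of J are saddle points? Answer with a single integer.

J separates as a function of x plus a function of y, so ∇J=0 decouples.
∂J/∂x = -12x(x - 1)(x + 4) = 0 at x ∈ {-4, 0, 1}; ∂J/∂y = 60(y - 1)(y + 1)(y + 3)(y + 4) = 0 at y ∈ {-4, -3, -1, 1}.
The Hessian is diagonal: diag(J_xx, J_yy). Second derivatives: J_xx(-4)=-240, J_xx(0)=48, J_xx(1)=-60; J_yy(-4)=-900, J_yy(-3)=480, J_yy(-1)=-720, J_yy(1)=2400.
Saddle points occur where the two diagonal entries have opposite signs: (-4, -3), (-4, 1), (0, -4), (0, -1), (1, -3), (1, 1). Count: 6.

6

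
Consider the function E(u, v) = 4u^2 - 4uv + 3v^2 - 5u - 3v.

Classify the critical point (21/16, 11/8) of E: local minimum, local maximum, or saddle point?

local minimum

The Hessian of E is constant: H = [[8, -4], [-4, 6]].
det(H) = 8·6 − (-4)² = 32.
det(H) > 0 and tr(H) = 14 > 0, so H is positive definite and the point is a local minimum.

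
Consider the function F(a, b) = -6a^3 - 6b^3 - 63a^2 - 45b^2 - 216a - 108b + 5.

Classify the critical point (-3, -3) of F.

The mixed partial ∂²F/∂a∂b is 0, so the Hessian at any point is diag(F_aa, F_bb) = diag(-18(2a + 7), -18(2b + 5)).
At (-3, -3): H = diag(-18, 18).
The eigenvalues have opposite signs, so H is indefinite: a saddle point.

saddle point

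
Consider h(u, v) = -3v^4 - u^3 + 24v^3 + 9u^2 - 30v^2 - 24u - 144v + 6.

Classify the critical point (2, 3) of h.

The mixed partial ∂²h/∂u∂v is 0, so the Hessian at any point is diag(h_uu, h_vv) = diag(6(-u + 3), 12(-3v^2 + 12v - 5)).
At (2, 3): H = diag(6, 48).
Both eigenvalues are positive, so H is positive definite: a local minimum.

local minimum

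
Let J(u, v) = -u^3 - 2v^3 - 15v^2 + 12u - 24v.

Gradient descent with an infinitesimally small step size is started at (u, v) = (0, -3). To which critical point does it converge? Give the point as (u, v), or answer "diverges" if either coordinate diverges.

(-2, -4)

J is separable, so gradient descent decouples: u follows -∂J/∂u, v follows -∂J/∂v.
∂J/∂u = -3(u - 2)(u + 2); at u=0 this is 12, so u decreases.
∂J/∂v = -6(v + 1)(v + 4); at v=-3 this is 12, so v decreases.
u converges to its nearest critical value -2 (a local min of the u-part); v converges to -4. The iterate converges to (-2, -4).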